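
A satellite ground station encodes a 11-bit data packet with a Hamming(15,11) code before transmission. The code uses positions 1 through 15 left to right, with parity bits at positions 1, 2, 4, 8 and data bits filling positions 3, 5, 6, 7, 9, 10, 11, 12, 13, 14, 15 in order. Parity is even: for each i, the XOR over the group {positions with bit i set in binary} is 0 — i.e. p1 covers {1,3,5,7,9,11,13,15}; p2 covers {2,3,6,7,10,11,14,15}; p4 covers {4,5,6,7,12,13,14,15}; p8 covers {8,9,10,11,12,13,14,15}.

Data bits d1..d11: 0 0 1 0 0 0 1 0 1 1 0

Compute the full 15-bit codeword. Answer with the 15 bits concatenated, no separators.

010101010010110

Place data at non-parity positions: p1 p2 0 p4 0 1 0 p8 0 0 1 0 1 1 0
p1 (pos 1,3,5,7,9,11,13,15): XOR of data positions = 0⊕0⊕0⊕0⊕1⊕1⊕0 = 0
p2 (pos 2,3,6,7,10,11,14,15): XOR of data positions = 0⊕1⊕0⊕0⊕1⊕1⊕0 = 1
p4 (pos 4,5,6,7,12,13,14,15): XOR of data positions = 0⊕1⊕0⊕0⊕1⊕1⊕0 = 1
p8 (pos 8,9,10,11,12,13,14,15): XOR of data positions = 0⊕0⊕1⊕0⊕1⊕1⊕0 = 1
Codeword: 010101010010110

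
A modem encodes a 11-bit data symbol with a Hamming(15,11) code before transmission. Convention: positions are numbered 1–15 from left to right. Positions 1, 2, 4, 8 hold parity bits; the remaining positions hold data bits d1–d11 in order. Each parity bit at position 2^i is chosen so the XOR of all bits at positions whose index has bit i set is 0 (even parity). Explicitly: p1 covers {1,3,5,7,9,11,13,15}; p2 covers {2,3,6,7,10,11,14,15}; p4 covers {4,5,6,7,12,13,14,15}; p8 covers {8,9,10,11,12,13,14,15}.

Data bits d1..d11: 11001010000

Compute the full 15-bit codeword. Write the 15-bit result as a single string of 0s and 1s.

Place data at non-parity positions: p1 p2 1 p4 1 0 0 p8 1 0 1 0 0 0 0
p1 (pos 1,3,5,7,9,11,13,15): XOR of data positions = 1⊕1⊕0⊕1⊕1⊕0⊕0 = 0
p2 (pos 2,3,6,7,10,11,14,15): XOR of data positions = 1⊕0⊕0⊕0⊕1⊕0⊕0 = 0
p4 (pos 4,5,6,7,12,13,14,15): XOR of data positions = 1⊕0⊕0⊕0⊕0⊕0⊕0 = 1
p8 (pos 8,9,10,11,12,13,14,15): XOR of data positions = 1⊕0⊕1⊕0⊕0⊕0⊕0 = 0
Codeword: 001110001010000

001110001010000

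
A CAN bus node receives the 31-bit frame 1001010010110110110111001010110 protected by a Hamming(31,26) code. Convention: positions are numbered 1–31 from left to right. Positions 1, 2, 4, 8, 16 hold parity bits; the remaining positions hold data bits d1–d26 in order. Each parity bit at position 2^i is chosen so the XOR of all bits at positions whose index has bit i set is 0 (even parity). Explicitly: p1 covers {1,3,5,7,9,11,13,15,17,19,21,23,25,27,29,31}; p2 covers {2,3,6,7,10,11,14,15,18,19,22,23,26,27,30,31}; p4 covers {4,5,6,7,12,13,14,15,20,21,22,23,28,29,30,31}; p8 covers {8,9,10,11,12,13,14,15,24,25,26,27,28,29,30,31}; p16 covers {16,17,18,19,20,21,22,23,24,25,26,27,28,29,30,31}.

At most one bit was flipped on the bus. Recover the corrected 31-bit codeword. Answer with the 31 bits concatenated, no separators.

s1 (pos 1,3,5,7,9,11,13,15,17,19,21,23,25,27,29,31): 1⊕0⊕0⊕0⊕1⊕1⊕0⊕1⊕1⊕0⊕1⊕0⊕1⊕1⊕1⊕0 = 1
s2 (pos 2,3,6,7,10,11,14,15,18,19,22,23,26,27,30,31): 0⊕0⊕1⊕0⊕0⊕1⊕1⊕1⊕1⊕0⊕1⊕0⊕0⊕1⊕1⊕0 = 0
s4 (pos 4,5,6,7,12,13,14,15,20,21,22,23,28,29,30,31): 1⊕0⊕1⊕0⊕1⊕0⊕1⊕1⊕1⊕1⊕1⊕0⊕0⊕1⊕1⊕0 = 0
s8 (pos 8,9,10,11,12,13,14,15,24,25,26,27,28,29,30,31): 0⊕1⊕0⊕1⊕1⊕0⊕1⊕1⊕0⊕1⊕0⊕1⊕0⊕1⊕1⊕0 = 1
s16 (pos 16,17,18,19,20,21,22,23,24,25,26,27,28,29,30,31): 0⊕1⊕1⊕0⊕1⊕1⊕1⊕0⊕0⊕1⊕0⊕1⊕0⊕1⊕1⊕0 = 1
Syndrome s16…s1 = 11001 → error at position 25.
Flip position 25: 1001010010110110110111001010110 → 1001010010110110110111000010110

1001010010110110110111000010110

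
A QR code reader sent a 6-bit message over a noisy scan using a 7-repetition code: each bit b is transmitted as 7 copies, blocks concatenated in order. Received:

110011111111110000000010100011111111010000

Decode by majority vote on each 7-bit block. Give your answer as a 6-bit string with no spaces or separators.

110010

Block 1 (1100111): 5 ones → 1
Block 2 (1111111): 7 ones → 1
Block 3 (0000000): 0 ones → 0
Block 4 (0101000): 2 ones → 0
Block 5 (1111111): 7 ones → 1
Block 6 (1010000): 2 ones → 0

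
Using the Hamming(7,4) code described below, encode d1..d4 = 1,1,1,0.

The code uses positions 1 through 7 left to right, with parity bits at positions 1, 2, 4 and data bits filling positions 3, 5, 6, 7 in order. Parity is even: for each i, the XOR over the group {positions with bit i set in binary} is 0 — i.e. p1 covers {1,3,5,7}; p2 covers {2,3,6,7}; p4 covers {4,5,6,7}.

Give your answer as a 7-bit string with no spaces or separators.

0010110

Place data at non-parity positions: p1 p2 1 p4 1 1 0
p1 (pos 1,3,5,7): XOR of data positions = 1⊕1⊕0 = 0
p2 (pos 2,3,6,7): XOR of data positions = 1⊕1⊕0 = 0
p4 (pos 4,5,6,7): XOR of data positions = 1⊕1⊕0 = 0
Codeword: 0010110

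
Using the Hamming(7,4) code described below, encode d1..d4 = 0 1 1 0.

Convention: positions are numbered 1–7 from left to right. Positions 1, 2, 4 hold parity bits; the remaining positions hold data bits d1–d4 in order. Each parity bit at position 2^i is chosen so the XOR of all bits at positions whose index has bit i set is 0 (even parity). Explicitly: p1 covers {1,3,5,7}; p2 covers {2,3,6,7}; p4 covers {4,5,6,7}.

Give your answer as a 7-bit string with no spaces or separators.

Place data at non-parity positions: p1 p2 0 p4 1 1 0
p1 (pos 1,3,5,7): XOR of data positions = 0⊕1⊕0 = 1
p2 (pos 2,3,6,7): XOR of data positions = 0⊕1⊕0 = 1
p4 (pos 4,5,6,7): XOR of data positions = 1⊕1⊕0 = 0
Codeword: 1100110

1100110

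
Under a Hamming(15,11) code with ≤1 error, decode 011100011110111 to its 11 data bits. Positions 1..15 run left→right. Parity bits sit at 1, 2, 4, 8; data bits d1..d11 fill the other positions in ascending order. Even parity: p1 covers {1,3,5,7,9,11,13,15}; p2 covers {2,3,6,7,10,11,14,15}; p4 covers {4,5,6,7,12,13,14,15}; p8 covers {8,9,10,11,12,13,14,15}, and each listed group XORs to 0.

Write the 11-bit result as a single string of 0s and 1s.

10000110111

s1 (pos 1,3,5,7,9,11,13,15): 0⊕1⊕0⊕0⊕1⊕1⊕1⊕1 = 1
s2 (pos 2,3,6,7,10,11,14,15): 1⊕1⊕0⊕0⊕1⊕1⊕1⊕1 = 0
s4 (pos 4,5,6,7,12,13,14,15): 1⊕0⊕0⊕0⊕0⊕1⊕1⊕1 = 0
s8 (pos 8,9,10,11,12,13,14,15): 1⊕1⊕1⊕1⊕0⊕1⊕1⊕1 = 1
Syndrome s8…s1 = 1001 → error at position 9.
Flip position 9: 011100011110111 → 011100010110111
Read data bits from positions 3,5,6,7,9,10,11,12,13,14,15: 10000110111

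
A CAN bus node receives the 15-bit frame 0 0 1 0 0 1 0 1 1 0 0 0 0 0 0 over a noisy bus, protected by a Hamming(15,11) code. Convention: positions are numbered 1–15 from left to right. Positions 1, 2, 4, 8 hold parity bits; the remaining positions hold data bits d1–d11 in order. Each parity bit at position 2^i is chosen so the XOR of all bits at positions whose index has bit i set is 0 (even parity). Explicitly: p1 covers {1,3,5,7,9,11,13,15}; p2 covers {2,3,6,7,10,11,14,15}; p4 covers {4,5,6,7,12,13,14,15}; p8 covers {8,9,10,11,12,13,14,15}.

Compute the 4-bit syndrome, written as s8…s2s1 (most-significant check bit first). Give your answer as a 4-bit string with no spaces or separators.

s1 (pos 1,3,5,7,9,11,13,15): 0⊕1⊕0⊕0⊕1⊕0⊕0⊕0 = 0
s2 (pos 2,3,6,7,10,11,14,15): 0⊕1⊕1⊕0⊕0⊕0⊕0⊕0 = 0
s4 (pos 4,5,6,7,12,13,14,15): 0⊕0⊕1⊕0⊕0⊕0⊕0⊕0 = 1
s8 (pos 8,9,10,11,12,13,14,15): 1⊕1⊕0⊕0⊕0⊕0⊕0⊕0 = 0
Syndrome s8…s1 = 0100 → error at position 4.

0100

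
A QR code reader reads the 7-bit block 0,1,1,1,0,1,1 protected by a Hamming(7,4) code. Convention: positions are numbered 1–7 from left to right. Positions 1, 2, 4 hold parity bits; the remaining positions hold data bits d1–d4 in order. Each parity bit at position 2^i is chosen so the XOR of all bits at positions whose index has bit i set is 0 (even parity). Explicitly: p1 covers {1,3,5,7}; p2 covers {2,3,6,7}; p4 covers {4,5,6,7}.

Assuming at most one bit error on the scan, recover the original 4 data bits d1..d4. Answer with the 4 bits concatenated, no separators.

s1 (pos 1,3,5,7): 0⊕1⊕0⊕1 = 0
s2 (pos 2,3,6,7): 1⊕1⊕1⊕1 = 0
s4 (pos 4,5,6,7): 1⊕0⊕1⊕1 = 1
Syndrome s4…s1 = 100 → error at position 4.
Flip position 4: 0111011 → 0110011
Read data bits from positions 3,5,6,7: 1011

1011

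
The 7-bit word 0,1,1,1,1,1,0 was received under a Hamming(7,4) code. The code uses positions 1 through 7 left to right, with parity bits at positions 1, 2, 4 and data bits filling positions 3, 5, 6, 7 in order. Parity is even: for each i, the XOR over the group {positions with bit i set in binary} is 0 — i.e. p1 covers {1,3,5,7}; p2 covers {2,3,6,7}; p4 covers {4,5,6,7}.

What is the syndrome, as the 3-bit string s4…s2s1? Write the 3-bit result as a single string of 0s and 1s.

110

s1 (pos 1,3,5,7): 0⊕1⊕1⊕0 = 0
s2 (pos 2,3,6,7): 1⊕1⊕1⊕0 = 1
s4 (pos 4,5,6,7): 1⊕1⊕1⊕0 = 1
Syndrome s4…s1 = 110 → error at position 6.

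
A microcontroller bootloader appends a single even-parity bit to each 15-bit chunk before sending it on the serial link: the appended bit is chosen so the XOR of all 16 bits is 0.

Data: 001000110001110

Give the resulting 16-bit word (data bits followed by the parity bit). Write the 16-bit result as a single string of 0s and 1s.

0010001100011100

XOR of the 15 data bits: 0⊕0⊕1⊕0⊕0⊕0⊕1⊕1⊕0⊕0⊕0⊕1⊕1⊕1⊕0 = 0
Parity bit = 0 (so all 16 bits XOR to 0).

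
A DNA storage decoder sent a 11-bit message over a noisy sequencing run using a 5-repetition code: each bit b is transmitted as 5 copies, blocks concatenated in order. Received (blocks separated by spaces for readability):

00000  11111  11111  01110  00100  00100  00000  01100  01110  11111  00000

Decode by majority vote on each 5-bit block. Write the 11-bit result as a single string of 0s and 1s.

01110000110

Block 1 (00000): 0 ones → 0
Block 2 (11111): 5 ones → 1
Block 3 (11111): 5 ones → 1
Block 4 (01110): 3 ones → 1
Block 5 (00100): 1 one → 0
Block 6 (00100): 1 one → 0
Block 7 (00000): 0 ones → 0
Block 8 (01100): 2 ones → 0
Block 9 (01110): 3 ones → 1
Block 10 (11111): 5 ones → 1
Block 11 (00000): 0 ones → 0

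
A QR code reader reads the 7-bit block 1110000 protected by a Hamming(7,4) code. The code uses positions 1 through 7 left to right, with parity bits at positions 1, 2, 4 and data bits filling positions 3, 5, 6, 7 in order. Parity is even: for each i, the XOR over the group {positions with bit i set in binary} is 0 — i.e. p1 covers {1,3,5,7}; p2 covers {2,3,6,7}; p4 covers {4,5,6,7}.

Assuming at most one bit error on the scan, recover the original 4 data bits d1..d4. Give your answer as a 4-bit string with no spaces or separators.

1000

s1 (pos 1,3,5,7): 1⊕1⊕0⊕0 = 0
s2 (pos 2,3,6,7): 1⊕1⊕0⊕0 = 0
s4 (pos 4,5,6,7): 0⊕0⊕0⊕0 = 0
Syndrome s4…s1 = 000 → no error.
Read data bits from positions 3,5,6,7: 1000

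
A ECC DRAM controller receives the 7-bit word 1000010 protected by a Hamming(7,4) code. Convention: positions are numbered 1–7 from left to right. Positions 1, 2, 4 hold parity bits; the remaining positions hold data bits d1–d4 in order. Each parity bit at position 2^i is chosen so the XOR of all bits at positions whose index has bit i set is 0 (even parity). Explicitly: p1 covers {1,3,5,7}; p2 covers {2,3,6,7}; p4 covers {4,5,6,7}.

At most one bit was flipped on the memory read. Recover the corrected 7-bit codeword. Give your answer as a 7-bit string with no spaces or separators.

1000011

s1 (pos 1,3,5,7): 1⊕0⊕0⊕0 = 1
s2 (pos 2,3,6,7): 0⊕0⊕1⊕0 = 1
s4 (pos 4,5,6,7): 0⊕0⊕1⊕0 = 1
Syndrome s4…s1 = 111 → error at position 7.
Flip position 7: 1000010 → 1000011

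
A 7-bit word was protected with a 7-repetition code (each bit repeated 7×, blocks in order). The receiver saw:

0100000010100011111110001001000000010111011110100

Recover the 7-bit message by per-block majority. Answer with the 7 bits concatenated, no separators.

Block 1 (0100000): 1 one → 0
Block 2 (0101000): 2 ones → 0
Block 3 (1111111): 7 ones → 1
Block 4 (0001001): 2 ones → 0
Block 5 (0000000): 0 ones → 0
Block 6 (1011101): 5 ones → 1
Block 7 (1110100): 4 ones → 1

0010011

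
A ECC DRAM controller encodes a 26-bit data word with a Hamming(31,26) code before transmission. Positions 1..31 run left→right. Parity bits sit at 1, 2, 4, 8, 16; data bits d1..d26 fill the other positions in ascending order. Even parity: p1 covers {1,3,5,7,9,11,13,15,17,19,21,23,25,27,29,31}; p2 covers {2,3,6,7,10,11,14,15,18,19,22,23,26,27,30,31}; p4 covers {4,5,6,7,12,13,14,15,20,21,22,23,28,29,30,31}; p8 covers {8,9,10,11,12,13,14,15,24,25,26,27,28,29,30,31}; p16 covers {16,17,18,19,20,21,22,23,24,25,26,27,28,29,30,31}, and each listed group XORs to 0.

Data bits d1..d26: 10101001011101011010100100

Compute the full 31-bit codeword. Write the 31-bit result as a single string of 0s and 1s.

1111010110010111101011010100100

Place data at non-parity positions: p1 p2 1 p4 0 1 0 p8 1 0 0 1 0 1 1 p16 1 0 1 0 1 1 0 1 0 1 0 0 1 0 0
p1 (pos 1,3,5,7,9,11,13,15,17,19,21,23,25,27,29,31): XOR of data positions = 1⊕0⊕0⊕1⊕0⊕0⊕1⊕1⊕1⊕1⊕0⊕0⊕0⊕1⊕0 = 1
p2 (pos 2,3,6,7,10,11,14,15,18,19,22,23,26,27,30,31): XOR of data positions = 1⊕1⊕0⊕0⊕0⊕1⊕1⊕0⊕1⊕1⊕0⊕1⊕0⊕0⊕0 = 1
p4 (pos 4,5,6,7,12,13,14,15,20,21,22,23,28,29,30,31): XOR of data positions = 0⊕1⊕0⊕1⊕0⊕1⊕1⊕0⊕1⊕1⊕0⊕0⊕1⊕0⊕0 = 1
p8 (pos 8,9,10,11,12,13,14,15,24,25,26,27,28,29,30,31): XOR of data positions = 1⊕0⊕0⊕1⊕0⊕1⊕1⊕1⊕0⊕1⊕0⊕0⊕1⊕0⊕0 = 1
p16 (pos 16,17,18,19,20,21,22,23,24,25,26,27,28,29,30,31): XOR of data positions = 1⊕0⊕1⊕0⊕1⊕1⊕0⊕1⊕0⊕1⊕0⊕0⊕1⊕0⊕0 = 1
Codeword: 1111010110010111101011010100100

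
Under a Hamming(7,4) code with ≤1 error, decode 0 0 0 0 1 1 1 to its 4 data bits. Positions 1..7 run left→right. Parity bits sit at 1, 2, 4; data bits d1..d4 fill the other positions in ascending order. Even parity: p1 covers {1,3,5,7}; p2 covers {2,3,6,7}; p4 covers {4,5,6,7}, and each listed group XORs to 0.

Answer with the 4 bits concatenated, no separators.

0111

s1 (pos 1,3,5,7): 0⊕0⊕1⊕1 = 0
s2 (pos 2,3,6,7): 0⊕0⊕1⊕1 = 0
s4 (pos 4,5,6,7): 0⊕1⊕1⊕1 = 1
Syndrome s4…s1 = 100 → error at position 4.
Flip position 4: 0000111 → 0001111
Read data bits from positions 3,5,6,7: 0111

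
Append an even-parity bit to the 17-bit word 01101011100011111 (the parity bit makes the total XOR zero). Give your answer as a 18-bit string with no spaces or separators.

011010111000111111

XOR of the 17 data bits: 0⊕1⊕1⊕0⊕1⊕0⊕1⊕1⊕1⊕0⊕0⊕0⊕1⊕1⊕1⊕1⊕1 = 1
Parity bit = 1 (so all 18 bits XOR to 0).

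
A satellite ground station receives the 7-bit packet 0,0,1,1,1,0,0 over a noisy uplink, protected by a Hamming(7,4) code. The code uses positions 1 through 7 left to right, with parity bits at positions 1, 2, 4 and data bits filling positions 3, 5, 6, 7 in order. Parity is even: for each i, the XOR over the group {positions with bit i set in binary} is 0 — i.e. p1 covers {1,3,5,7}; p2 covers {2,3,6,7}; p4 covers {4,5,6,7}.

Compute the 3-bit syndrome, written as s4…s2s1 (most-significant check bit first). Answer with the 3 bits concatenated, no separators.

010

s1 (pos 1,3,5,7): 0⊕1⊕1⊕0 = 0
s2 (pos 2,3,6,7): 0⊕1⊕0⊕0 = 1
s4 (pos 4,5,6,7): 1⊕1⊕0⊕0 = 0
Syndrome s4…s1 = 010 → error at position 2.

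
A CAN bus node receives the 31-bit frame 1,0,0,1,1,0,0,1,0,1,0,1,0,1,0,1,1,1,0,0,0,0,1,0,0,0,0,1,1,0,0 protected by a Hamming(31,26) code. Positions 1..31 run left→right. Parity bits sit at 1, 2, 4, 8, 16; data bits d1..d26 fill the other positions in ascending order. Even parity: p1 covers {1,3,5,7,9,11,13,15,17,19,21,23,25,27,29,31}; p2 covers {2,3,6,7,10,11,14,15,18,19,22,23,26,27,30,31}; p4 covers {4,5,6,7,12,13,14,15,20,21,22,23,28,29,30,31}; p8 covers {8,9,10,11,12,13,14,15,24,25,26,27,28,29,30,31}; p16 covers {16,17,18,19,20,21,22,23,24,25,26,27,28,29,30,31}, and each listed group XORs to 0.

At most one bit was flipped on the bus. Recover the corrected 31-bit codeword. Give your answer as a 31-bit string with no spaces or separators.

s1 (pos 1,3,5,7,9,11,13,15,17,19,21,23,25,27,29,31): 1⊕0⊕1⊕0⊕0⊕0⊕0⊕0⊕1⊕0⊕0⊕1⊕0⊕0⊕1⊕0 = 1
s2 (pos 2,3,6,7,10,11,14,15,18,19,22,23,26,27,30,31): 0⊕0⊕0⊕0⊕1⊕0⊕1⊕0⊕1⊕0⊕0⊕1⊕0⊕0⊕0⊕0 = 0
s4 (pos 4,5,6,7,12,13,14,15,20,21,22,23,28,29,30,31): 1⊕1⊕0⊕0⊕1⊕0⊕1⊕0⊕0⊕0⊕0⊕1⊕1⊕1⊕0⊕0 = 1
s8 (pos 8,9,10,11,12,13,14,15,24,25,26,27,28,29,30,31): 1⊕0⊕1⊕0⊕1⊕0⊕1⊕0⊕0⊕0⊕0⊕0⊕1⊕1⊕0⊕0 = 0
s16 (pos 16,17,18,19,20,21,22,23,24,25,26,27,28,29,30,31): 1⊕1⊕1⊕0⊕0⊕0⊕0⊕1⊕0⊕0⊕0⊕0⊕1⊕1⊕0⊕0 = 0
Syndrome s16…s1 = 00101 → error at position 5.
Flip position 5: 1001100101010101110000100001100 → 1001000101010101110000100001100

1001000101010101110000100001100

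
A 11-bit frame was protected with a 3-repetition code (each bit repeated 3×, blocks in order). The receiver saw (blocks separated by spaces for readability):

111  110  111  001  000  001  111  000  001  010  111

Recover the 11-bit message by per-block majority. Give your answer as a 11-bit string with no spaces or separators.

Block 1 (111): 3 ones → 1
Block 2 (110): 2 ones → 1
Block 3 (111): 3 ones → 1
Block 4 (001): 1 one → 0
Block 5 (000): 0 ones → 0
Block 6 (001): 1 one → 0
Block 7 (111): 3 ones → 1
Block 8 (000): 0 ones → 0
Block 9 (001): 1 one → 0
Block 10 (010): 1 one → 0
Block 11 (111): 3 ones → 1

11100010001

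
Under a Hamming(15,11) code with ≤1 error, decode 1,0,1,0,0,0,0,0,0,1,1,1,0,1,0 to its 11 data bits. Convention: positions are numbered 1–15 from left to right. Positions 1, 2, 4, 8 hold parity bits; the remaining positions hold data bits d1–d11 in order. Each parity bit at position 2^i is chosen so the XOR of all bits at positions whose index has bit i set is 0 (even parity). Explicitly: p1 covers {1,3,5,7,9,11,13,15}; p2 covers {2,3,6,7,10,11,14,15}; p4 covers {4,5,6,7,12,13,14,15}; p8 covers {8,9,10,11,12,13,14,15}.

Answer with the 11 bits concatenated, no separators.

s1 (pos 1,3,5,7,9,11,13,15): 1⊕1⊕0⊕0⊕0⊕1⊕0⊕0 = 1
s2 (pos 2,3,6,7,10,11,14,15): 0⊕1⊕0⊕0⊕1⊕1⊕1⊕0 = 0
s4 (pos 4,5,6,7,12,13,14,15): 0⊕0⊕0⊕0⊕1⊕0⊕1⊕0 = 0
s8 (pos 8,9,10,11,12,13,14,15): 0⊕0⊕1⊕1⊕1⊕0⊕1⊕0 = 0
Syndrome s8…s1 = 0001 → error at position 1.
Flip position 1: 101000000111010 → 001000000111010
Read data bits from positions 3,5,6,7,9,10,11,12,13,14,15: 10000111010

10000111010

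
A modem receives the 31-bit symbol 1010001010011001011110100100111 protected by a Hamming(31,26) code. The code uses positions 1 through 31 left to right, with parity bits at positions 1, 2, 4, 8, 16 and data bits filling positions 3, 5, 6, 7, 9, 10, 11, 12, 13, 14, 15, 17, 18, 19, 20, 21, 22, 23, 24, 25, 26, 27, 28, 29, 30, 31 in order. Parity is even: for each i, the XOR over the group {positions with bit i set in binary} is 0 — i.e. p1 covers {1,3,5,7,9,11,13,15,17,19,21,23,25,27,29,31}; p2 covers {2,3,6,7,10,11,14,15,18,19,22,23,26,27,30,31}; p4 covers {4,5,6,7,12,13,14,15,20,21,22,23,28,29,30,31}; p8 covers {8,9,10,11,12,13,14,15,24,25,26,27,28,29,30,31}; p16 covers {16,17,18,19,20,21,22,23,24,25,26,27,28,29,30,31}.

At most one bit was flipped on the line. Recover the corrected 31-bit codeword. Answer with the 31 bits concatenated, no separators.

1010001010001001011110100100111

s1 (pos 1,3,5,7,9,11,13,15,17,19,21,23,25,27,29,31): 1⊕1⊕0⊕1⊕1⊕0⊕1⊕0⊕0⊕1⊕1⊕1⊕0⊕0⊕1⊕1 = 0
s2 (pos 2,3,6,7,10,11,14,15,18,19,22,23,26,27,30,31): 0⊕1⊕0⊕1⊕0⊕0⊕0⊕0⊕1⊕1⊕0⊕1⊕1⊕0⊕1⊕1 = 0
s4 (pos 4,5,6,7,12,13,14,15,20,21,22,23,28,29,30,31): 0⊕0⊕0⊕1⊕1⊕1⊕0⊕0⊕1⊕1⊕0⊕1⊕0⊕1⊕1⊕1 = 1
s8 (pos 8,9,10,11,12,13,14,15,24,25,26,27,28,29,30,31): 0⊕1⊕0⊕0⊕1⊕1⊕0⊕0⊕0⊕0⊕1⊕0⊕0⊕1⊕1⊕1 = 1
s16 (pos 16,17,18,19,20,21,22,23,24,25,26,27,28,29,30,31): 1⊕0⊕1⊕1⊕1⊕1⊕0⊕1⊕0⊕0⊕1⊕0⊕0⊕1⊕1⊕1 = 0
Syndrome s16…s1 = 01100 → error at position 12.
Flip position 12: 1010001010011001011110100100111 → 1010001010001001011110100100111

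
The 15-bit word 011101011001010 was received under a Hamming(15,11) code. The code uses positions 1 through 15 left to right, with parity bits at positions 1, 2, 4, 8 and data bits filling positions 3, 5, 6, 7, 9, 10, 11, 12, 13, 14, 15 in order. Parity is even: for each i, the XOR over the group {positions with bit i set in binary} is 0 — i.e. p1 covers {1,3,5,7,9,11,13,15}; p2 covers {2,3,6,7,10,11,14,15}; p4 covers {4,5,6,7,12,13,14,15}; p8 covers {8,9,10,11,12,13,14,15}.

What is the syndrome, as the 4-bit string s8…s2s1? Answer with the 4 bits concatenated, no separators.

0000

s1 (pos 1,3,5,7,9,11,13,15): 0⊕1⊕0⊕0⊕1⊕0⊕0⊕0 = 0
s2 (pos 2,3,6,7,10,11,14,15): 1⊕1⊕1⊕0⊕0⊕0⊕1⊕0 = 0
s4 (pos 4,5,6,7,12,13,14,15): 1⊕0⊕1⊕0⊕1⊕0⊕1⊕0 = 0
s8 (pos 8,9,10,11,12,13,14,15): 1⊕1⊕0⊕0⊕1⊕0⊕1⊕0 = 0
Syndrome s8…s1 = 0000 → no error.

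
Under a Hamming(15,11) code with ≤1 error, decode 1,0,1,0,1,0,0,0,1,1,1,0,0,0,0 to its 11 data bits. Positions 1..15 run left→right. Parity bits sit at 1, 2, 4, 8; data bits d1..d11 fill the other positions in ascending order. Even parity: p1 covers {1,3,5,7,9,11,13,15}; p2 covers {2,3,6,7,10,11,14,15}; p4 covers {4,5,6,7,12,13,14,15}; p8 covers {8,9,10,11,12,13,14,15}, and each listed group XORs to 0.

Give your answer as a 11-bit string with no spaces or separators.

s1 (pos 1,3,5,7,9,11,13,15): 1⊕1⊕1⊕0⊕1⊕1⊕0⊕0 = 1
s2 (pos 2,3,6,7,10,11,14,15): 0⊕1⊕0⊕0⊕1⊕1⊕0⊕0 = 1
s4 (pos 4,5,6,7,12,13,14,15): 0⊕1⊕0⊕0⊕0⊕0⊕0⊕0 = 1
s8 (pos 8,9,10,11,12,13,14,15): 0⊕1⊕1⊕1⊕0⊕0⊕0⊕0 = 1
Syndrome s8…s1 = 1111 → error at position 15.
Flip position 15: 101010001110000 → 101010001110001
Read data bits from positions 3,5,6,7,9,10,11,12,13,14,15: 11001110001

11001110001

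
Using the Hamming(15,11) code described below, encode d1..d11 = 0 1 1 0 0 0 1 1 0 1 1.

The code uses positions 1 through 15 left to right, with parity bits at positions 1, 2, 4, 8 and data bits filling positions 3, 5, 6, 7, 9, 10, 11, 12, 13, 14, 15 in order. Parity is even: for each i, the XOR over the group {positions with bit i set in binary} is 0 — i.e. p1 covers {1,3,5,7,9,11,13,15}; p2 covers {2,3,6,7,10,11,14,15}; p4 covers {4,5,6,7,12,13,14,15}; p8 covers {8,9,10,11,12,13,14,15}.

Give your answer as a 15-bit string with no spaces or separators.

100111000011011

Place data at non-parity positions: p1 p2 0 p4 1 1 0 p8 0 0 1 1 0 1 1
p1 (pos 1,3,5,7,9,11,13,15): XOR of data positions = 0⊕1⊕0⊕0⊕1⊕0⊕1 = 1
p2 (pos 2,3,6,7,10,11,14,15): XOR of data positions = 0⊕1⊕0⊕0⊕1⊕1⊕1 = 0
p4 (pos 4,5,6,7,12,13,14,15): XOR of data positions = 1⊕1⊕0⊕1⊕0⊕1⊕1 = 1
p8 (pos 8,9,10,11,12,13,14,15): XOR of data positions = 0⊕0⊕1⊕1⊕0⊕1⊕1 = 0
Codeword: 100111000011011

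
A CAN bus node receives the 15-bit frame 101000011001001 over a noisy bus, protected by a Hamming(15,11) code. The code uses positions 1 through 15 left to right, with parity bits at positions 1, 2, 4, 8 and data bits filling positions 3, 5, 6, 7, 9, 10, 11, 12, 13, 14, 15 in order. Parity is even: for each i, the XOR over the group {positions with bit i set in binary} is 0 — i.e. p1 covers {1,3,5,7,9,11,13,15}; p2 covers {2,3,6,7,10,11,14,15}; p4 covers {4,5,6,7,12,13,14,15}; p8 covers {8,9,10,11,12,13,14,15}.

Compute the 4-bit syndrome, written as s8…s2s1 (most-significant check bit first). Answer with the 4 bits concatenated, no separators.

s1 (pos 1,3,5,7,9,11,13,15): 1⊕1⊕0⊕0⊕1⊕0⊕0⊕1 = 0
s2 (pos 2,3,6,7,10,11,14,15): 0⊕1⊕0⊕0⊕0⊕0⊕0⊕1 = 0
s4 (pos 4,5,6,7,12,13,14,15): 0⊕0⊕0⊕0⊕1⊕0⊕0⊕1 = 0
s8 (pos 8,9,10,11,12,13,14,15): 1⊕1⊕0⊕0⊕1⊕0⊕0⊕1 = 0
Syndrome s8…s1 = 0000 → no error.

0000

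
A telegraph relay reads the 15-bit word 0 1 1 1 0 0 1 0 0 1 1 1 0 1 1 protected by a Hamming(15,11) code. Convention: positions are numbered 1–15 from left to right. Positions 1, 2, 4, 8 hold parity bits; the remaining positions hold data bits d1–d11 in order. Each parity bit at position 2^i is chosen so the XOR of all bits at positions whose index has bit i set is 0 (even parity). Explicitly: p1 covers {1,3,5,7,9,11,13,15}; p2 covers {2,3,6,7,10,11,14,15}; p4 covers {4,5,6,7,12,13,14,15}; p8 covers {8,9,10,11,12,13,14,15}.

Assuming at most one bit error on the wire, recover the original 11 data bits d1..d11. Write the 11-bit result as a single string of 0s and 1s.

s1 (pos 1,3,5,7,9,11,13,15): 0⊕1⊕0⊕1⊕0⊕1⊕0⊕1 = 0
s2 (pos 2,3,6,7,10,11,14,15): 1⊕1⊕0⊕1⊕1⊕1⊕1⊕1 = 1
s4 (pos 4,5,6,7,12,13,14,15): 1⊕0⊕0⊕1⊕1⊕0⊕1⊕1 = 1
s8 (pos 8,9,10,11,12,13,14,15): 0⊕0⊕1⊕1⊕1⊕0⊕1⊕1 = 1
Syndrome s8…s1 = 1110 → error at position 14.
Flip position 14: 011100100111011 → 011100100111001
Read data bits from positions 3,5,6,7,9,10,11,12,13,14,15: 10010111001

10010111001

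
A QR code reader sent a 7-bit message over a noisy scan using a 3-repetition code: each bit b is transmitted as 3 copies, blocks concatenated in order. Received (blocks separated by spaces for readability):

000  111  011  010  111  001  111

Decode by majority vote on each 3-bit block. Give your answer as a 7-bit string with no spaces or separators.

0110101

Block 1 (000): 0 ones → 0
Block 2 (111): 3 ones → 1
Block 3 (011): 2 ones → 1
Block 4 (010): 1 one → 0
Block 5 (111): 3 ones → 1
Block 6 (001): 1 one → 0
Block 7 (111): 3 ones → 1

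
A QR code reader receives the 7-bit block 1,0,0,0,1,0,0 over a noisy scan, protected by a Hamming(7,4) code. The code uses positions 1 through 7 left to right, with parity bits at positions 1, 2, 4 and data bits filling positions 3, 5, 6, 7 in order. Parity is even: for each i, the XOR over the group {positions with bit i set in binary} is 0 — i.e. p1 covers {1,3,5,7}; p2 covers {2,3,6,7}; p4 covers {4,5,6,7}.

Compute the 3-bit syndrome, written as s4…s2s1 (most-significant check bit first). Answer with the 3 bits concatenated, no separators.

s1 (pos 1,3,5,7): 1⊕0⊕1⊕0 = 0
s2 (pos 2,3,6,7): 0⊕0⊕0⊕0 = 0
s4 (pos 4,5,6,7): 0⊕1⊕0⊕0 = 1
Syndrome s4…s1 = 100 → error at position 4.

100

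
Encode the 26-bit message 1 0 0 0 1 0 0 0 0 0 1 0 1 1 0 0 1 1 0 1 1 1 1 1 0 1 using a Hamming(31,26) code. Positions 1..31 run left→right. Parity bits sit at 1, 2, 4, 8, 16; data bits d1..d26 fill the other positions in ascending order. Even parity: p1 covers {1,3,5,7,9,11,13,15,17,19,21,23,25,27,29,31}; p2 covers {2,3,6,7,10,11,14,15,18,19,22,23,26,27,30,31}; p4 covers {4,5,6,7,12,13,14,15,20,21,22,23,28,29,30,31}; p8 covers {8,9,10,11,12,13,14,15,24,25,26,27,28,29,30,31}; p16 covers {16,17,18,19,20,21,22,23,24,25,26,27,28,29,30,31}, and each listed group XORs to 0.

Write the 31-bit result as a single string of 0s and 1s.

Place data at non-parity positions: p1 p2 1 p4 0 0 0 p8 1 0 0 0 0 0 1 p16 0 1 1 0 0 1 1 0 1 1 1 1 1 0 1
p1 (pos 1,3,5,7,9,11,13,15,17,19,21,23,25,27,29,31): XOR of data positions = 1⊕0⊕0⊕1⊕0⊕0⊕1⊕0⊕1⊕0⊕1⊕1⊕1⊕1⊕1 = 1
p2 (pos 2,3,6,7,10,11,14,15,18,19,22,23,26,27,30,31): XOR of data positions = 1⊕0⊕0⊕0⊕0⊕0⊕1⊕1⊕1⊕1⊕1⊕1⊕1⊕0⊕1 = 1
p4 (pos 4,5,6,7,12,13,14,15,20,21,22,23,28,29,30,31): XOR of data positions = 0⊕0⊕0⊕0⊕0⊕0⊕1⊕0⊕0⊕1⊕1⊕1⊕1⊕0⊕1 = 0
p8 (pos 8,9,10,11,12,13,14,15,24,25,26,27,28,29,30,31): XOR of data positions = 1⊕0⊕0⊕0⊕0⊕0⊕1⊕0⊕1⊕1⊕1⊕1⊕1⊕0⊕1 = 0
p16 (pos 16,17,18,19,20,21,22,23,24,25,26,27,28,29,30,31): XOR of data positions = 0⊕1⊕1⊕0⊕0⊕1⊕1⊕0⊕1⊕1⊕1⊕1⊕1⊕0⊕1 = 0
Codeword: 1110000010000010011001101111101

1110000010000010011001101111101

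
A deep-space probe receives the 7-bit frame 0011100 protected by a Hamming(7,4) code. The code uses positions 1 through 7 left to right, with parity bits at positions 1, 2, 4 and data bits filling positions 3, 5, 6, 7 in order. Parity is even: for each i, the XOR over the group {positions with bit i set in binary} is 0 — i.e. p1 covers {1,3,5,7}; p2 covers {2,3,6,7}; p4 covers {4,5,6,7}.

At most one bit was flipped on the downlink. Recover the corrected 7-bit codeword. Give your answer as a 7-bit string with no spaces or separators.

s1 (pos 1,3,5,7): 0⊕1⊕1⊕0 = 0
s2 (pos 2,3,6,7): 0⊕1⊕0⊕0 = 1
s4 (pos 4,5,6,7): 1⊕1⊕0⊕0 = 0
Syndrome s4…s1 = 010 → error at position 2.
Flip position 2: 0011100 → 0111100

0111100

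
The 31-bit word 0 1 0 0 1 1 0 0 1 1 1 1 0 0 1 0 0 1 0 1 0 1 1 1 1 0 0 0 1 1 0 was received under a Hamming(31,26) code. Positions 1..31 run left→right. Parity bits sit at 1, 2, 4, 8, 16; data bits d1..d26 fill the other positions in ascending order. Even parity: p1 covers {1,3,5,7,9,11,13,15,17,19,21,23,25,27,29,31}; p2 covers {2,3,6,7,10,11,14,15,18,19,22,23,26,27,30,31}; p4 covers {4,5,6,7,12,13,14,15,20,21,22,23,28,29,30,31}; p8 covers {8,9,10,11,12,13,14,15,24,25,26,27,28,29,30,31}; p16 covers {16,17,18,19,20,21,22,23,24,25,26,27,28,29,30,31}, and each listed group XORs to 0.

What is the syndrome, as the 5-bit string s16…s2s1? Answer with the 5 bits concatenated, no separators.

01111

s1 (pos 1,3,5,7,9,11,13,15,17,19,21,23,25,27,29,31): 0⊕0⊕1⊕0⊕1⊕1⊕0⊕1⊕0⊕0⊕0⊕1⊕1⊕0⊕1⊕0 = 1
s2 (pos 2,3,6,7,10,11,14,15,18,19,22,23,26,27,30,31): 1⊕0⊕1⊕0⊕1⊕1⊕0⊕1⊕1⊕0⊕1⊕1⊕0⊕0⊕1⊕0 = 1
s4 (pos 4,5,6,7,12,13,14,15,20,21,22,23,28,29,30,31): 0⊕1⊕1⊕0⊕1⊕0⊕0⊕1⊕1⊕0⊕1⊕1⊕0⊕1⊕1⊕0 = 1
s8 (pos 8,9,10,11,12,13,14,15,24,25,26,27,28,29,30,31): 0⊕1⊕1⊕1⊕1⊕0⊕0⊕1⊕1⊕1⊕0⊕0⊕0⊕1⊕1⊕0 = 1
s16 (pos 16,17,18,19,20,21,22,23,24,25,26,27,28,29,30,31): 0⊕0⊕1⊕0⊕1⊕0⊕1⊕1⊕1⊕1⊕0⊕0⊕0⊕1⊕1⊕0 = 0
Syndrome s16…s1 = 01111 → error at position 15.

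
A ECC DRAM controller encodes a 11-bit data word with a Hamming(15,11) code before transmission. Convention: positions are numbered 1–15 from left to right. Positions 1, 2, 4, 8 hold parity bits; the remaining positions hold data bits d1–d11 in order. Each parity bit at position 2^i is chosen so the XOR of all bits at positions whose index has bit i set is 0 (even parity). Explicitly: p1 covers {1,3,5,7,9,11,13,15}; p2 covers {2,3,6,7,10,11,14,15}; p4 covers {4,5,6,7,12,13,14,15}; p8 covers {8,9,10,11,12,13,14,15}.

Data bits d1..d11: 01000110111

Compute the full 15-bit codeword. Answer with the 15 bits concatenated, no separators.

000010010110111

Place data at non-parity positions: p1 p2 0 p4 1 0 0 p8 0 1 1 0 1 1 1
p1 (pos 1,3,5,7,9,11,13,15): XOR of data positions = 0⊕1⊕0⊕0⊕1⊕1⊕1 = 0
p2 (pos 2,3,6,7,10,11,14,15): XOR of data positions = 0⊕0⊕0⊕1⊕1⊕1⊕1 = 0
p4 (pos 4,5,6,7,12,13,14,15): XOR of data positions = 1⊕0⊕0⊕0⊕1⊕1⊕1 = 0
p8 (pos 8,9,10,11,12,13,14,15): XOR of data positions = 0⊕1⊕1⊕0⊕1⊕1⊕1 = 1
Codeword: 000010010110111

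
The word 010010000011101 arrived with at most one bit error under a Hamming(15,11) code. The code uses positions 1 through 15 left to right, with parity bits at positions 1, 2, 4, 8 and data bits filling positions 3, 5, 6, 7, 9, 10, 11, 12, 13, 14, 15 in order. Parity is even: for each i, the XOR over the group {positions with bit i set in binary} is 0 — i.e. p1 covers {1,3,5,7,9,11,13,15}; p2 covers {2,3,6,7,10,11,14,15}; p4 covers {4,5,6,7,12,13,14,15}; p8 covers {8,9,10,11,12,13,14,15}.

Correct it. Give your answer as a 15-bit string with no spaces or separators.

000010000011101

s1 (pos 1,3,5,7,9,11,13,15): 0⊕0⊕1⊕0⊕0⊕1⊕1⊕1 = 0
s2 (pos 2,3,6,7,10,11,14,15): 1⊕0⊕0⊕0⊕0⊕1⊕0⊕1 = 1
s4 (pos 4,5,6,7,12,13,14,15): 0⊕1⊕0⊕0⊕1⊕1⊕0⊕1 = 0
s8 (pos 8,9,10,11,12,13,14,15): 0⊕0⊕0⊕1⊕1⊕1⊕0⊕1 = 0
Syndrome s8…s1 = 0010 → error at position 2.
Flip position 2: 010010000011101 → 000010000011101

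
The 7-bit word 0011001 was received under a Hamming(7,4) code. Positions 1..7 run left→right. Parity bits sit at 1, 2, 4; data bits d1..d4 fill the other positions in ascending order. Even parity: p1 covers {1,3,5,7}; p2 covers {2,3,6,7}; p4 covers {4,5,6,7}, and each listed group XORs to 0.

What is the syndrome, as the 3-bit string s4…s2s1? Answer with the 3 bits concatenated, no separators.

s1 (pos 1,3,5,7): 0⊕1⊕0⊕1 = 0
s2 (pos 2,3,6,7): 0⊕1⊕0⊕1 = 0
s4 (pos 4,5,6,7): 1⊕0⊕0⊕1 = 0
Syndrome s4…s1 = 000 → no error.

000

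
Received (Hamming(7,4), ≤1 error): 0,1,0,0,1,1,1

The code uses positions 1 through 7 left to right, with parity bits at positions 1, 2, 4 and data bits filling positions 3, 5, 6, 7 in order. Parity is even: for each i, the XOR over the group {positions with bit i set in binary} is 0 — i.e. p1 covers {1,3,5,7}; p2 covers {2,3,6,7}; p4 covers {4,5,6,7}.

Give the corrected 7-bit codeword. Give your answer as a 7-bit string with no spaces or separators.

0100101

s1 (pos 1,3,5,7): 0⊕0⊕1⊕1 = 0
s2 (pos 2,3,6,7): 1⊕0⊕1⊕1 = 1
s4 (pos 4,5,6,7): 0⊕1⊕1⊕1 = 1
Syndrome s4…s1 = 110 → error at position 6.
Flip position 6: 0100111 → 0100101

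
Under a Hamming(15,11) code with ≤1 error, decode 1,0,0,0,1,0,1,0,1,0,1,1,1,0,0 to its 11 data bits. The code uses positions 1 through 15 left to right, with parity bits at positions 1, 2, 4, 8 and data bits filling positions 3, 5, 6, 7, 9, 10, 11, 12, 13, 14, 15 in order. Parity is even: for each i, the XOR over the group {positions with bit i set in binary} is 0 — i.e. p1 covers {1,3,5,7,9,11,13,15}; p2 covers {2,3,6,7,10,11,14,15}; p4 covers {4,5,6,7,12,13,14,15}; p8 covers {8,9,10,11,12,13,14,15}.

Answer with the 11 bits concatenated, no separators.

s1 (pos 1,3,5,7,9,11,13,15): 1⊕0⊕1⊕1⊕1⊕1⊕1⊕0 = 0
s2 (pos 2,3,6,7,10,11,14,15): 0⊕0⊕0⊕1⊕0⊕1⊕0⊕0 = 0
s4 (pos 4,5,6,7,12,13,14,15): 0⊕1⊕0⊕1⊕1⊕1⊕0⊕0 = 0
s8 (pos 8,9,10,11,12,13,14,15): 0⊕1⊕0⊕1⊕1⊕1⊕0⊕0 = 0
Syndrome s8…s1 = 0000 → no error.
Read data bits from positions 3,5,6,7,9,10,11,12,13,14,15: 01011011100

01011011100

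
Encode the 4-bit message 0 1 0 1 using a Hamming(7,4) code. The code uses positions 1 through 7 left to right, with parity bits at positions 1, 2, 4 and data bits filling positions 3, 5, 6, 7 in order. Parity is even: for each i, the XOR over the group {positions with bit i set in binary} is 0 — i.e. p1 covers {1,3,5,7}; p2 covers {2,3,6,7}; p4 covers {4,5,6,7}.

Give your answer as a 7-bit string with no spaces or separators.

Place data at non-parity positions: p1 p2 0 p4 1 0 1
p1 (pos 1,3,5,7): XOR of data positions = 0⊕1⊕1 = 0
p2 (pos 2,3,6,7): XOR of data positions = 0⊕0⊕1 = 1
p4 (pos 4,5,6,7): XOR of data positions = 1⊕0⊕1 = 0
Codeword: 0100101

0100101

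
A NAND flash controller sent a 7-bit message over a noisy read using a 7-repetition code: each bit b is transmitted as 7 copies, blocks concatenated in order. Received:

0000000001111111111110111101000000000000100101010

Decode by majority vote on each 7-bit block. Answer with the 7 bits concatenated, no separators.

0111000

Block 1 (0000000): 0 ones → 0
Block 2 (0011111): 5 ones → 1
Block 3 (1111111): 7 ones → 1
Block 4 (0111101): 5 ones → 1
Block 5 (0000000): 0 ones → 0
Block 6 (0000010): 1 one → 0
Block 7 (0101010): 3 ones → 0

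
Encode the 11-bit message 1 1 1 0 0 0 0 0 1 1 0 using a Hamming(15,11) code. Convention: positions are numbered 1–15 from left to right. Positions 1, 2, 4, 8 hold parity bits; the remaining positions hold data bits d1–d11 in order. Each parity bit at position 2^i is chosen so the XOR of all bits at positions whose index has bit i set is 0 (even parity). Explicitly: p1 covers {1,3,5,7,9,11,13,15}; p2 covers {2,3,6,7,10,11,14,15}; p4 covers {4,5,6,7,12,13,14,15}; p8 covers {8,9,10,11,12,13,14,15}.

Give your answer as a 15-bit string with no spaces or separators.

111011000000110

Place data at non-parity positions: p1 p2 1 p4 1 1 0 p8 0 0 0 0 1 1 0
p1 (pos 1,3,5,7,9,11,13,15): XOR of data positions = 1⊕1⊕0⊕0⊕0⊕1⊕0 = 1
p2 (pos 2,3,6,7,10,11,14,15): XOR of data positions = 1⊕1⊕0⊕0⊕0⊕1⊕0 = 1
p4 (pos 4,5,6,7,12,13,14,15): XOR of data positions = 1⊕1⊕0⊕0⊕1⊕1⊕0 = 0
p8 (pos 8,9,10,11,12,13,14,15): XOR of data positions = 0⊕0⊕0⊕0⊕1⊕1⊕0 = 0
Codeword: 111011000000110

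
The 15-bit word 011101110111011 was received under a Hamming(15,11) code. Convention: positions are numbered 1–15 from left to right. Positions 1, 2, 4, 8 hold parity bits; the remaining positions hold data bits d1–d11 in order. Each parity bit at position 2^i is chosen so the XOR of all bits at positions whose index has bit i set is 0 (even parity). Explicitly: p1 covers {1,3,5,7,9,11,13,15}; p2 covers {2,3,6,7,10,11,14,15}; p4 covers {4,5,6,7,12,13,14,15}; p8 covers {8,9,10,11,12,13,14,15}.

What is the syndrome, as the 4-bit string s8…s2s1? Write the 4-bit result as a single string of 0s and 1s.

0000

s1 (pos 1,3,5,7,9,11,13,15): 0⊕1⊕0⊕1⊕0⊕1⊕0⊕1 = 0
s2 (pos 2,3,6,7,10,11,14,15): 1⊕1⊕1⊕1⊕1⊕1⊕1⊕1 = 0
s4 (pos 4,5,6,7,12,13,14,15): 1⊕0⊕1⊕1⊕1⊕0⊕1⊕1 = 0
s8 (pos 8,9,10,11,12,13,14,15): 1⊕0⊕1⊕1⊕1⊕0⊕1⊕1 = 0
Syndrome s8…s1 = 0000 → no error.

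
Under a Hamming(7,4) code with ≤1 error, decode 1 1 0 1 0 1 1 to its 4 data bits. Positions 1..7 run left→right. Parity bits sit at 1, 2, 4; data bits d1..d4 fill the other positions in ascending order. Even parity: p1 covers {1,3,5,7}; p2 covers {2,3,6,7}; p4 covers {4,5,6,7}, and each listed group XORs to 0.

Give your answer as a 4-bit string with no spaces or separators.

s1 (pos 1,3,5,7): 1⊕0⊕0⊕1 = 0
s2 (pos 2,3,6,7): 1⊕0⊕1⊕1 = 1
s4 (pos 4,5,6,7): 1⊕0⊕1⊕1 = 1
Syndrome s4…s1 = 110 → error at position 6.
Flip position 6: 1101011 → 1101001
Read data bits from positions 3,5,6,7: 0001

0001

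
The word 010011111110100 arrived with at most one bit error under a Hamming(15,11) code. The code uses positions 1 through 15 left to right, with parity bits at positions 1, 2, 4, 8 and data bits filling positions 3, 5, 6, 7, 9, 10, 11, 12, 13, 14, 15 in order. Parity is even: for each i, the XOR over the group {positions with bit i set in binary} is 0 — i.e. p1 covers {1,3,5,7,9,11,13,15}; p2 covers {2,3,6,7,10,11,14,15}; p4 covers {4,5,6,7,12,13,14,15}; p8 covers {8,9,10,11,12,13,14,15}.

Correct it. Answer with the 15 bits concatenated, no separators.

s1 (pos 1,3,5,7,9,11,13,15): 0⊕0⊕1⊕1⊕1⊕1⊕1⊕0 = 1
s2 (pos 2,3,6,7,10,11,14,15): 1⊕0⊕1⊕1⊕1⊕1⊕0⊕0 = 1
s4 (pos 4,5,6,7,12,13,14,15): 0⊕1⊕1⊕1⊕0⊕1⊕0⊕0 = 0
s8 (pos 8,9,10,11,12,13,14,15): 1⊕1⊕1⊕1⊕0⊕1⊕0⊕0 = 1
Syndrome s8…s1 = 1011 → error at position 11.
Flip position 11: 010011111110100 → 010011111100100

010011111100100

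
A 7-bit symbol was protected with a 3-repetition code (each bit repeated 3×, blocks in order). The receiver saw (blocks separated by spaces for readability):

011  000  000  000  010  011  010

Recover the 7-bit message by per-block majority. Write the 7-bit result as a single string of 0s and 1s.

Block 1 (011): 2 ones → 1
Block 2 (000): 0 ones → 0
Block 3 (000): 0 ones → 0
Block 4 (000): 0 ones → 0
Block 5 (010): 1 one → 0
Block 6 (011): 2 ones → 1
Block 7 (010): 1 one → 0

1000010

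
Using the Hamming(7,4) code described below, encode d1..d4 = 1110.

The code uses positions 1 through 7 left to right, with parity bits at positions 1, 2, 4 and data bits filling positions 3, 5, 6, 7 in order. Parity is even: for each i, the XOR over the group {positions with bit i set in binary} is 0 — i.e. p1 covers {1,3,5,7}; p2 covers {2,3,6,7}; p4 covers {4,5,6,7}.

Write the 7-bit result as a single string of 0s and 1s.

Place data at non-parity positions: p1 p2 1 p4 1 1 0
p1 (pos 1,3,5,7): XOR of data positions = 1⊕1⊕0 = 0
p2 (pos 2,3,6,7): XOR of data positions = 1⊕1⊕0 = 0
p4 (pos 4,5,6,7): XOR of data positions = 1⊕1⊕0 = 0
Codeword: 0010110

0010110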